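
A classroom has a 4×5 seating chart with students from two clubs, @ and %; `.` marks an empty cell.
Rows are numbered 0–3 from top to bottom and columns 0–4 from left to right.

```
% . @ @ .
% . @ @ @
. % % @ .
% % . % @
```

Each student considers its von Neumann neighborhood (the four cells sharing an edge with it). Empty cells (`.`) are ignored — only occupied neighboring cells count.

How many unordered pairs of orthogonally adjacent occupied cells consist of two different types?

Scan each occupied cell's neighbors to the right and below so each pair is counted once.
Row 0: %(0,0)–%(1,0)= @(0,2)–@(0,3)= @(0,2)–@(1,2)= @(0,3)–@(1,3)=  → 0/4 unlike.
Row 1: @(1,2)–@(1,3)= @(1,2)–%(2,2)≠ @(1,3)–@(1,4)= @(1,3)–@(2,3)=  → 1/4 unlike.
Row 2: %(2,1)–%(2,2)= %(2,1)–%(3,1)= %(2,2)–@(2,3)≠ @(2,3)–%(3,3)≠  → 2/4 unlike.
Row 3: %(3,0)–%(3,1)= %(3,3)–@(3,4)≠  → 1/2 unlike.
Total adjacent occupied pairs: 14; unlike-type pairs: 4.

4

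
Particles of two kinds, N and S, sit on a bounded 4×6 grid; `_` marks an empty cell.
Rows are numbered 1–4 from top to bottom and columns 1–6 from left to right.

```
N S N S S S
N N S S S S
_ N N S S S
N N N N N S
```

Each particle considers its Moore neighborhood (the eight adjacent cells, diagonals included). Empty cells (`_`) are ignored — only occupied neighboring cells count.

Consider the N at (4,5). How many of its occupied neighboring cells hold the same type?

Occupied neighbors of (4,5): (3,4)=S, (3,5)=S, (3,6)=S, (4,4)=N, (4,6)=S.
Same type (N): 1 of 5.

1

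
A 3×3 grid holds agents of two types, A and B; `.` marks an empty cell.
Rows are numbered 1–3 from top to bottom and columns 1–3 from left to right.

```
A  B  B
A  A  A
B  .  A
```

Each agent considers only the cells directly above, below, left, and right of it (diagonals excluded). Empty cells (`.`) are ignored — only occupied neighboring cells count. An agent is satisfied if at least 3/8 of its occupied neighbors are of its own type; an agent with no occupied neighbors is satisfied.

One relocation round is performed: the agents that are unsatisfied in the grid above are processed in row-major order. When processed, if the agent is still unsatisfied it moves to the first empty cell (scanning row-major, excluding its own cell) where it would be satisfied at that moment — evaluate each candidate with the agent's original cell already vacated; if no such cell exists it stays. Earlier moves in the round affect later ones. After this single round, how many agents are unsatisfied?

2

Initially unsatisfied (in order): (1,2), (3,1).
  (1,2): no empty cell satisfies it; stays.
  (3,1): no empty cell satisfies it; stays.
Resulting grid:
A B B
A A A
B . A
Unsatisfied now: (1,2), (3,1).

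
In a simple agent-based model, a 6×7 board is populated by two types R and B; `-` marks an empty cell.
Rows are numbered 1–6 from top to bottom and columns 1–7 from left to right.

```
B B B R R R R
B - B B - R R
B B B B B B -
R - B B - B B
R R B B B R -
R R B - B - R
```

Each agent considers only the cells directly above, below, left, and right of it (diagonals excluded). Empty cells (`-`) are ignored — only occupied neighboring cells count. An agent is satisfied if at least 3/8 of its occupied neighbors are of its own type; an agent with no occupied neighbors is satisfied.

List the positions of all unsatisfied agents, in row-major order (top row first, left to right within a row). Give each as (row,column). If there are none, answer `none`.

(1,1)B 2/2 satisfied
(1,2)B 2/2 satisfied
(1,3)B 2/3 satisfied
(1,4)R 1/3 not
(1,5)R 2/2 satisfied
(1,6)R 3/3 satisfied
(1,7)R 2/2 satisfied
(2,1)B 2/2 satisfied
(2,3)B 3/3 satisfied
(2,4)B 2/3 satisfied
(2,6)R 2/3 satisfied
(2,7)R 2/2 satisfied
(3,1)B 2/3 satisfied
(3,2)B 2/2 satisfied
(3,3)B 4/4 satisfied
(3,4)B 4/4 satisfied
(3,5)B 2/2 satisfied
(3,6)B 2/3 satisfied
(4,1)R 1/2 satisfied
(4,3)B 3/3 satisfied
(4,4)B 3/3 satisfied
(4,6)B 2/3 satisfied
(4,7)B 1/1 satisfied
(5,1)R 3/3 satisfied
(5,2)R 2/3 satisfied
(5,3)B 3/4 satisfied
(5,4)B 3/3 satisfied
(5,5)B 2/3 satisfied
(5,6)R 0/2 not
(6,1)R 2/2 satisfied
(6,2)R 2/3 satisfied
(6,3)B 1/2 satisfied
(6,5)B 1/1 satisfied
(6,7)R 0/0 satisfied

(1,4), (5,6)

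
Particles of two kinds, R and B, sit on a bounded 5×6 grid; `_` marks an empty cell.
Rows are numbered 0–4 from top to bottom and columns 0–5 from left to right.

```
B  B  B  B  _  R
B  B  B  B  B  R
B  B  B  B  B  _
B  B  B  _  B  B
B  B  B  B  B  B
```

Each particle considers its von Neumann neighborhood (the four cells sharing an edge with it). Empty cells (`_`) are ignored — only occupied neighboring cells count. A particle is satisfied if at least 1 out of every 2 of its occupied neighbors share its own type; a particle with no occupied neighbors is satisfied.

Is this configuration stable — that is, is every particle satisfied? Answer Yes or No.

Yes

Row 0: (0,0)B 2/2 ok · (0,1)B 3/3 ok · (0,2)B 3/3 ok · (0,3)B 2/2 ok · (0,5)R 1/1 ok
Row 1: (1,0)B 3/3 ok · (1,1)B 4/4 ok · (1,2)B 4/4 ok · (1,3)B 4/4 ok · (1,4)B 2/3 ok · (1,5)R 1/2 ok
Row 2: (2,0)B 3/3 ok · (2,1)B 4/4 ok · (2,2)B 4/4 ok · (2,3)B 3/3 ok · (2,4)B 3/3 ok
Row 3: (3,0)B 3/3 ok · (3,1)B 4/4 ok · (3,2)B 3/3 ok · (3,4)B 3/3 ok · (3,5)B 2/2 ok
Row 4: (4,0)B 2/2 ok · (4,1)B 3/3 ok · (4,2)B 3/3 ok · (4,3)B 2/2 ok · (4,4)B 3/3 ok · (4,5)B 2/2 ok
All meet the threshold, so the configuration is stable.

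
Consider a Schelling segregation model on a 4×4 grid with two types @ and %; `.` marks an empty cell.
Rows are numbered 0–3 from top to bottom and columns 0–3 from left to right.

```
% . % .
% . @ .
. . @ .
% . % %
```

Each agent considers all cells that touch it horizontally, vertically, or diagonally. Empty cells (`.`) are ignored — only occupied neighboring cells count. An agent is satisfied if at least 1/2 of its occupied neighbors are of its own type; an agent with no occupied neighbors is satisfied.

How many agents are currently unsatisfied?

Row 0: (0,0)% 1/1 satisfied · (0,2)% 0/1 not
Row 1: (1,0)% 1/1 satisfied · (1,2)@ 1/2 satisfied
Row 2: (2,2)@ 1/3 not
Row 3: (3,0)% 0/0 satisfied · (3,2)% 1/2 satisfied · (3,3)% 1/2 satisfied
Unsatisfied: (0,2), (2,2) — 2 in total.

2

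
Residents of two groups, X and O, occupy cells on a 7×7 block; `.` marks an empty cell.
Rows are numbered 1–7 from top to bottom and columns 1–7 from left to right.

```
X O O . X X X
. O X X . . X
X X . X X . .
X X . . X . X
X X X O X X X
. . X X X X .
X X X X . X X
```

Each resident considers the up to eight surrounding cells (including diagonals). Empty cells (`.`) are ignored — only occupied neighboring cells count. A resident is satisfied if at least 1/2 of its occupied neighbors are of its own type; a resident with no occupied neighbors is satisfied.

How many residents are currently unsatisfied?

3

Row 1: (1,1)X 0/2 unhappy · (1,2)O 2/4 ok · (1,3)O 2/4 ok · (1,5)X 2/2 ok · (1,6)X 3/3 ok · (1,7)X 2/2 ok
Row 2: (2,2)O 2/6 unhappy · (2,3)X 3/6 ok · (2,4)X 4/5 ok · (2,7)X 2/2 ok
Row 3: (3,1)X 3/4 ok · (3,2)X 4/5 ok · (3,4)X 4/4 ok · (3,5)X 3/3 ok
Row 4: (4,1)X 5/5 ok · (4,2)X 6/6 ok · (4,5)X 4/5 ok · (4,7)X 2/2 ok
Row 5: (5,1)X 3/3 ok · (5,2)X 5/5 ok · (5,3)X 4/5 ok · (5,4)O 0/6 unhappy · (5,5)X 5/6 ok · (5,6)X 6/6 ok · (5,7)X 3/3 ok
Row 6: (6,3)X 6/7 ok · (6,4)X 6/7 ok · (6,5)X 6/7 ok · (6,6)X 6/6 ok
Row 7: (7,1)X 1/1 ok · (7,2)X 3/3 ok · (7,3)X 4/4 ok · (7,4)X 4/4 ok · (7,6)X 3/3 ok · (7,7)X 2/2 ok
Unsatisfied: (1,1), (2,2), (5,4) — 3 in total.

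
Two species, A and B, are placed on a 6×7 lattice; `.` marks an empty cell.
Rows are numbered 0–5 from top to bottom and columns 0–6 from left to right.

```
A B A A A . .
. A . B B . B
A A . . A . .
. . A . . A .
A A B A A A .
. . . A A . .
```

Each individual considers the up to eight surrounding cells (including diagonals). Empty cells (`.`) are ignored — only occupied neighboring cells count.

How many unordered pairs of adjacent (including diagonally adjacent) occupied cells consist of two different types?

Scan each occupied cell's neighbors to the right and below (and the two forward diagonals) so each pair is counted once.
Row 0: A(0,0)–B(0,1)≠ A(0,0)–A(1,1)= B(0,1)–A(0,2)≠ B(0,1)–A(1,1)≠ A(0,2)–A(0,3)= A(0,2)–B(1,3)≠ A(0,2)–A(1,1)= A(0,3)–A(0,4)= A(0,3)–B(1,3)≠ A(0,3)–B(1,4)≠ A(0,4)–B(1,4)≠ A(0,4)–B(1,3)≠  → 8/12 unlike.
Row 1: A(1,1)–A(2,1)= A(1,1)–A(2,0)= B(1,3)–B(1,4)= B(1,3)–A(2,4)≠ B(1,4)–A(2,4)≠  → 2/5 unlike.
Row 2: A(2,0)–A(2,1)= A(2,1)–A(3,2)= A(2,4)–A(3,5)=  → 0/3 unlike.
Row 3: A(3,2)–B(4,2)≠ A(3,2)–A(4,3)= A(3,2)–A(4,1)= A(3,5)–A(4,5)= A(3,5)–A(4,4)=  → 1/5 unlike.
Row 4: A(4,0)–A(4,1)= A(4,1)–B(4,2)≠ B(4,2)–A(4,3)≠ B(4,2)–A(5,3)≠ A(4,3)–A(4,4)= A(4,3)–A(5,3)= A(4,3)–A(5,4)= A(4,4)–A(4,5)= A(4,4)–A(5,4)= A(4,4)–A(5,3)= A(4,5)–A(5,4)=  → 3/11 unlike.
Row 5: A(5,3)–A(5,4)=  → 0/1 unlike.
Total adjacent occupied pairs: 37; unlike-type pairs: 14.

14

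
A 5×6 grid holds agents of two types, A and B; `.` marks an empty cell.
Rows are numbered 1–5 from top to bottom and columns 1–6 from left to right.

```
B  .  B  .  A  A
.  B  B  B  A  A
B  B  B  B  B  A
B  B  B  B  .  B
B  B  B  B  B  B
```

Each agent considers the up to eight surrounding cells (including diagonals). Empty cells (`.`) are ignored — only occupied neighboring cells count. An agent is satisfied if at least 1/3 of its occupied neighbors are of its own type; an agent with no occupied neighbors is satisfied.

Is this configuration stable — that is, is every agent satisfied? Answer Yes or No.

Yes

Row 1: (1,1)B 1/1 satisfied · (1,3)B 3/3 satisfied · (1,5)A 3/4 satisfied · (1,6)A 3/3 satisfied
Row 2: (2,2)B 6/6 satisfied · (2,3)B 6/6 satisfied · (2,4)B 5/7 satisfied · (2,5)A 4/7 satisfied · (2,6)A 4/5 satisfied
Row 3: (3,1)B 4/4 satisfied · (3,2)B 7/7 satisfied · (3,3)B 8/8 satisfied · (3,4)B 6/7 satisfied · (3,5)B 4/7 satisfied · (3,6)A 2/4 satisfied
Row 4: (4,1)B 5/5 satisfied · (4,2)B 8/8 satisfied · (4,3)B 8/8 satisfied · (4,4)B 7/7 satisfied · (4,6)B 3/4 satisfied
Row 5: (5,1)B 3/3 satisfied · (5,2)B 5/5 satisfied · (5,3)B 5/5 satisfied · (5,4)B 4/4 satisfied · (5,5)B 4/4 satisfied · (5,6)B 2/2 satisfied
All meet the threshold, so the configuration is stable.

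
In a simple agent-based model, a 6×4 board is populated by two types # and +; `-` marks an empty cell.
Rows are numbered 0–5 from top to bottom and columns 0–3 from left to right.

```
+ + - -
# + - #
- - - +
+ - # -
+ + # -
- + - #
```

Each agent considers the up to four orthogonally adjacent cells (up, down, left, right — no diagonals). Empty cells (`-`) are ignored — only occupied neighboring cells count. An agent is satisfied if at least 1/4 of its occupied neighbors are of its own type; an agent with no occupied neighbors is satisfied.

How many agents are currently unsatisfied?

(0,0)+ 1/2 ok
(0,1)+ 2/2 ok
(1,0)# 0/2 unhappy
(1,1)+ 1/2 ok
(1,3)# 0/1 unhappy
(2,3)+ 0/1 unhappy
(3,0)+ 1/1 ok
(3,2)# 1/1 ok
(4,0)+ 2/2 ok
(4,1)+ 2/3 ok
(4,2)# 1/2 ok
(5,1)+ 1/1 ok
(5,3)# 0/0 ok
Unsatisfied: (1,0), (1,3), (2,3) — 3 in total.

3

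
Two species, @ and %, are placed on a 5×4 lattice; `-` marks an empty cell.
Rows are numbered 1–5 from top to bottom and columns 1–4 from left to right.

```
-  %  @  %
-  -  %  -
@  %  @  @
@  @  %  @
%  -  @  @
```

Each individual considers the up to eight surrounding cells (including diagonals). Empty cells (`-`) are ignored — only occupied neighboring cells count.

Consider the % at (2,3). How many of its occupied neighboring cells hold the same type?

Occupied neighbors of (2,3): (1,2)=%, (1,3)=@, (1,4)=%, (3,2)=%, (3,3)=@, (3,4)=@.
Same type (%): 3 of 6.

3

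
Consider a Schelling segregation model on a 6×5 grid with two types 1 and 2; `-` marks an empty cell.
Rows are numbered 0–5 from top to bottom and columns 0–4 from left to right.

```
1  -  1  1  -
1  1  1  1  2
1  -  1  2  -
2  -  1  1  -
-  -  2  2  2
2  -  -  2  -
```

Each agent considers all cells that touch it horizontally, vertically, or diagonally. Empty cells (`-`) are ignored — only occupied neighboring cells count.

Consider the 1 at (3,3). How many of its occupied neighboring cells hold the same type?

Occupied neighbors of (3,3): (2,2)=1, (2,3)=2, (3,2)=1, (4,2)=2, (4,3)=2, (4,4)=2.
Same type (1): 2 of 6.

2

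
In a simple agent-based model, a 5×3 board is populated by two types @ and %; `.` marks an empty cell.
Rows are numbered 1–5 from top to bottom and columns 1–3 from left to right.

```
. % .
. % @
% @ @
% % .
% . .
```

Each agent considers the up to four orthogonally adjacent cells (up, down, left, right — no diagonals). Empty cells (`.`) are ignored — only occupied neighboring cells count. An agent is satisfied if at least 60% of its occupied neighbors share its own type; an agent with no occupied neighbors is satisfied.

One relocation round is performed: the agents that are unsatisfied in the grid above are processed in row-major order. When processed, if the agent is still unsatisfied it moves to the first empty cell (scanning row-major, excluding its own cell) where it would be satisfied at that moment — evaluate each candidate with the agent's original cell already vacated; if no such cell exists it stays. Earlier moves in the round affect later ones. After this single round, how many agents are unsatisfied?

0

Initially unsatisfied (in order): (2,2), (2,3), (3,1), (3,2), (4,2).
  (2,2) → (1,1).
  (2,3): now satisfied by earlier moves; stays.
  (3,1) → (2,1).
  (3,2) → (5,3).
  (4,2): now satisfied by earlier moves; stays.
Resulting grid:
% % .
% . @
. . @
% % .
% . @
All satisfied now.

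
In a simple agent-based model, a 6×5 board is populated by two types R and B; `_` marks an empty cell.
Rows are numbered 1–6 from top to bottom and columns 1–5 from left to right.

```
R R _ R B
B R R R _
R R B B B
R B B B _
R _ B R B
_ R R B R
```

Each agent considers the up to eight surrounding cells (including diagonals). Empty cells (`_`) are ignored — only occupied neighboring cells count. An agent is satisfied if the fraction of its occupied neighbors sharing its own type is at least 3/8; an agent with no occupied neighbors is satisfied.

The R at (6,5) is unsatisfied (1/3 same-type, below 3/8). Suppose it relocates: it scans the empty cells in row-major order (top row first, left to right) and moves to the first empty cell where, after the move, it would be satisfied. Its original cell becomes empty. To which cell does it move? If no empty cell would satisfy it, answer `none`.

(1,3)

Vacating (6,5). Empty cells in order:
  (1,3): 5/5 same-type → satisfied — stop here.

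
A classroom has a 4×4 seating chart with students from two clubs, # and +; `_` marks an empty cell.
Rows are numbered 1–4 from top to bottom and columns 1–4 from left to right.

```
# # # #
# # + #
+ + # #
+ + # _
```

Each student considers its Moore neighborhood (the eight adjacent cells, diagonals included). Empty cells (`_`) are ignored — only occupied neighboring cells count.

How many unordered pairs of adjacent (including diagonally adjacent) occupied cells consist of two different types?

15

Scan each occupied cell's neighbors to the right and below (and the two forward diagonals) so each pair is counted once.
Row 1: #(1,1)–#(1,2)= #(1,1)–#(2,1)= #(1,1)–#(2,2)= #(1,2)–#(1,3)= #(1,2)–#(2,2)= #(1,2)–+(2,3)≠ #(1,2)–#(2,1)= #(1,3)–#(1,4)= #(1,3)–+(2,3)≠ #(1,3)–#(2,4)= #(1,3)–#(2,2)= #(1,4)–#(2,4)= #(1,4)–+(2,3)≠  → 3/13 unlike.
Row 2: #(2,1)–#(2,2)= #(2,1)–+(3,1)≠ #(2,1)–+(3,2)≠ #(2,2)–+(2,3)≠ #(2,2)–+(3,2)≠ #(2,2)–#(3,3)= #(2,2)–+(3,1)≠ +(2,3)–#(2,4)≠ +(2,3)–#(3,3)≠ +(2,3)–#(3,4)≠ +(2,3)–+(3,2)= #(2,4)–#(3,4)= #(2,4)–#(3,3)=  → 8/13 unlike.
Row 3: +(3,1)–+(3,2)= +(3,1)–+(4,1)= +(3,1)–+(4,2)= +(3,2)–#(3,3)≠ +(3,2)–+(4,2)= +(3,2)–#(4,3)≠ +(3,2)–+(4,1)= #(3,3)–#(3,4)= #(3,3)–#(4,3)= #(3,3)–+(4,2)≠ #(3,4)–#(4,3)=  → 3/11 unlike.
Row 4: +(4,1)–+(4,2)= +(4,2)–#(4,3)≠  → 1/2 unlike.
Total adjacent occupied pairs: 39; unlike-type pairs: 15.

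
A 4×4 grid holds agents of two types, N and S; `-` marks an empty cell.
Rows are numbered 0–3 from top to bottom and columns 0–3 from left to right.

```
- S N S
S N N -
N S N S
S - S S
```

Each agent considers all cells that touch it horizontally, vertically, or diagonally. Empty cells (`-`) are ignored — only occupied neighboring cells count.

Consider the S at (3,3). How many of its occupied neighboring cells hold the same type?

2

Occupied neighbors of (3,3): (2,2)=N, (2,3)=S, (3,2)=S.
Same type (S): 2 of 3.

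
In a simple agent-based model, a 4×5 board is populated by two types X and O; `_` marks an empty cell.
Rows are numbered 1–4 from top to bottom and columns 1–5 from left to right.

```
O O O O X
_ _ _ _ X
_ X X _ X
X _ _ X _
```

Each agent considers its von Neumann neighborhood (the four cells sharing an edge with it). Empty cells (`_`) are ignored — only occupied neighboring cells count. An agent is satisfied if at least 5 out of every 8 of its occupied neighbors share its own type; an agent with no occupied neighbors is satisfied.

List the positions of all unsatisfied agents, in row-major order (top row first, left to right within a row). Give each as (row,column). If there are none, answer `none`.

(1,4), (1,5)

Row 1: (1,1)O 1/1 ✓ · (1,2)O 2/2 ✓ · (1,3)O 2/2 ✓ · (1,4)O 1/2 ✗ · (1,5)X 1/2 ✗
Row 2: (2,5)X 2/2 ✓
Row 3: (3,2)X 1/1 ✓ · (3,3)X 1/1 ✓ · (3,5)X 1/1 ✓
Row 4: (4,1)X 0/0 ✓ · (4,4)X 0/0 ✓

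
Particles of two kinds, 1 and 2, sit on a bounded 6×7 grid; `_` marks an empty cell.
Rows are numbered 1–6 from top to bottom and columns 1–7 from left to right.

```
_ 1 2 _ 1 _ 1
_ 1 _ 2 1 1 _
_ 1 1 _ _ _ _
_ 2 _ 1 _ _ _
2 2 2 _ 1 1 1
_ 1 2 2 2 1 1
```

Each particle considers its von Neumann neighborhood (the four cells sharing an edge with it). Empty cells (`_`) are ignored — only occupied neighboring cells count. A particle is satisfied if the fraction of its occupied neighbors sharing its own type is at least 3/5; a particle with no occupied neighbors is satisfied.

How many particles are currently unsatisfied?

7

Row 1: (1,2)1 1/2 ✗ · (1,3)2 0/1 ✗ · (1,5)1 1/1 ✓ · (1,7)1 0/0 ✓
Row 2: (2,2)1 2/2 ✓ · (2,4)2 0/1 ✗ · (2,5)1 2/3 ✓ · (2,6)1 1/1 ✓
Row 3: (3,2)1 2/3 ✓ · (3,3)1 1/1 ✓
Row 4: (4,2)2 1/2 ✗ · (4,4)1 0/0 ✓
Row 5: (5,1)2 1/1 ✓ · (5,2)2 3/4 ✓ · (5,3)2 2/2 ✓ · (5,5)1 1/2 ✗ · (5,6)1 3/3 ✓ · (5,7)1 2/2 ✓
Row 6: (6,2)1 0/2 ✗ · (6,3)2 2/3 ✓ · (6,4)2 2/2 ✓ · (6,5)2 1/3 ✗ · (6,6)1 2/3 ✓ · (6,7)1 2/2 ✓
Unsatisfied: (1,2), (1,3), (2,4), (4,2), (5,5), (6,2), (6,5) — 7 in total.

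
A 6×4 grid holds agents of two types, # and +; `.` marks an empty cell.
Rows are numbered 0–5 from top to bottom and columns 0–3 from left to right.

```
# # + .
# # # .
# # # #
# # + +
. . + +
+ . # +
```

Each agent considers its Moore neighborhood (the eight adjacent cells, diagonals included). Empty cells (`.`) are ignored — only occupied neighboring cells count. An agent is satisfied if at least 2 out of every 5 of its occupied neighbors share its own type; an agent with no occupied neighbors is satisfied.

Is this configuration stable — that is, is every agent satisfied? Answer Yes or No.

No

(0,0)# 3/3 ✓
(0,1)# 4/5 ✓
(0,2)+ 0/3 ✗
(1,0)# 5/5 ✓
(1,1)# 7/8 ✓
(1,2)# 5/6 ✓
(2,0)# 5/5 ✓
(2,1)# 7/8 ✓
(2,2)# 5/7 ✓
(2,3)# 2/4 ✓
(3,0)# 3/3 ✓
(3,1)# 4/6 ✓
(3,2)+ 3/7 ✓
(3,3)+ 3/5 ✓
(4,2)+ 4/6 ✓
(4,3)+ 4/5 ✓
(5,0)+ 0/0 ✓
(5,2)# 0/3 ✗
(5,3)+ 2/3 ✓
For instance (0,2) has only 0/3 same-type neighbors, below 2/5.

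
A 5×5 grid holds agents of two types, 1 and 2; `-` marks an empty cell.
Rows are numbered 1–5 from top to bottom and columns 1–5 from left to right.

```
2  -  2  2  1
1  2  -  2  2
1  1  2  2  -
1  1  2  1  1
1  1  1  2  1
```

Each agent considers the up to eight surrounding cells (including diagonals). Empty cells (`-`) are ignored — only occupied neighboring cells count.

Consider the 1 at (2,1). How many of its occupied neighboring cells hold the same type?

Occupied neighbors of (2,1): (1,1)=2, (2,2)=2, (3,1)=1, (3,2)=1.
Same type (1): 2 of 4.

2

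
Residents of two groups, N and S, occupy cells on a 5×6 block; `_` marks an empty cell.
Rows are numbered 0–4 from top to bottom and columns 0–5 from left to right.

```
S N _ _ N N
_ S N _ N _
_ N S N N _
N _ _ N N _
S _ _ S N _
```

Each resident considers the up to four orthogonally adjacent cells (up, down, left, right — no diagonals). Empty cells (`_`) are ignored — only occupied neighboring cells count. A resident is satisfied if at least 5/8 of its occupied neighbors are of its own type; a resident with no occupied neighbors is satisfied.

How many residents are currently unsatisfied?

10

Row 0: (0,0)S 0/1 ✗ · (0,1)N 0/2 ✗ · (0,4)N 2/2 ✓ · (0,5)N 1/1 ✓
Row 1: (1,1)S 0/3 ✗ · (1,2)N 0/2 ✗ · (1,4)N 2/2 ✓
Row 2: (2,1)N 0/2 ✗ · (2,2)S 0/3 ✗ · (2,3)N 2/3 ✓ · (2,4)N 3/3 ✓
Row 3: (3,0)N 0/1 ✗ · (3,3)N 2/3 ✓ · (3,4)N 3/3 ✓
Row 4: (4,0)S 0/1 ✗ · (4,3)S 0/2 ✗ · (4,4)N 1/2 ✗
Unsatisfied: (0,0), (0,1), (1,1), (1,2), (2,1), (2,2), (3,0), (4,0), (4,3), (4,4) — 10 in total.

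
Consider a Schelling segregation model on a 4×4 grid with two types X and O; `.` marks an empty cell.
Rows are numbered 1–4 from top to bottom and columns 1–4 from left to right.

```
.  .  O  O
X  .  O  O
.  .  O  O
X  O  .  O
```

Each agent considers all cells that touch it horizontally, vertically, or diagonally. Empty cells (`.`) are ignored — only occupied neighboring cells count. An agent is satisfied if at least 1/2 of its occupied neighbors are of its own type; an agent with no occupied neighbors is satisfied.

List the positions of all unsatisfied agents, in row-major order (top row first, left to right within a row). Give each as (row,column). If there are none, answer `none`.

(4,1)

(1,3)O 3/3 ✓
(1,4)O 3/3 ✓
(2,1)X 0/0 ✓
(2,3)O 5/5 ✓
(2,4)O 5/5 ✓
(3,3)O 5/5 ✓
(3,4)O 4/4 ✓
(4,1)X 0/1 ✗
(4,2)O 1/2 ✓
(4,4)O 2/2 ✓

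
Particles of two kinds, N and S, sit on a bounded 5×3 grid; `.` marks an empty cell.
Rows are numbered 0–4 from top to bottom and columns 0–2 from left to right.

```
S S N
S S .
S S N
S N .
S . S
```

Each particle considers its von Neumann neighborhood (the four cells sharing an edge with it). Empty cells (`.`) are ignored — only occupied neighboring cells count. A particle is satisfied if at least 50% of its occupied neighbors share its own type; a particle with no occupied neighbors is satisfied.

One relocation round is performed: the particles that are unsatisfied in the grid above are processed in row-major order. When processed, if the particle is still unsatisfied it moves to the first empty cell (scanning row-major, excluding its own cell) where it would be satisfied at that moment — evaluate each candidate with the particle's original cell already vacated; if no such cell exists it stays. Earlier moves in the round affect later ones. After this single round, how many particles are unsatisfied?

0

Initially unsatisfied (in order): (0,2), (2,2), (3,1).
  (0,2) → (1,2).
  (2,2): now satisfied by earlier moves; stays.
  (3,1) → (0,2).
Resulting grid:
S S N
S S N
S S N
S . .
S . S
All satisfied now.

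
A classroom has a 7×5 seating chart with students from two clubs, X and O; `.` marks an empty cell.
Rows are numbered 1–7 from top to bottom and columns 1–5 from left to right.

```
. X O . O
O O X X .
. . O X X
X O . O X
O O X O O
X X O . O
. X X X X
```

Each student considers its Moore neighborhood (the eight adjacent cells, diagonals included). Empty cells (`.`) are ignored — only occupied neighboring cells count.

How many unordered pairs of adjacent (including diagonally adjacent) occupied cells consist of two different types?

Scan each occupied cell's neighbors to the right and below (and the two forward diagonals) so each pair is counted once.
From row 1: 6 unlike of 8 pairs (running 6/8).
From row 2: 3 unlike of 9 pairs (running 9/17).
From row 3: 3 unlike of 8 pairs (running 12/25).
From row 4: 8 unlike of 12 pairs (running 20/37).
From row 5: 7 unlike of 14 pairs (running 27/51).
From row 6: 6 unlike of 10 pairs (running 33/61).
From row 7: 0 unlike of 3 pairs (running 33/64).
Total adjacent occupied pairs: 64; unlike-type pairs: 33.

33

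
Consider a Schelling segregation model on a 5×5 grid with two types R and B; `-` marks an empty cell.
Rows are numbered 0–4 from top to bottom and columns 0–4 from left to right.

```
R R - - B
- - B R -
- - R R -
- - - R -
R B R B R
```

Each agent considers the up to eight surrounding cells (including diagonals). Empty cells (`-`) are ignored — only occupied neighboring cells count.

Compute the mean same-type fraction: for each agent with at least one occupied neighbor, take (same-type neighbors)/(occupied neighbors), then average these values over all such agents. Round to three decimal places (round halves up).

Row 0: (0,0)R 1/1 · (0,1)R 1/2 · (0,4)B 0/1
Row 1: (1,2)B 0/4 · (1,3)R 2/4
Row 2: (2,2)R 3/4 · (2,3)R 3/4
Row 3: (3,3)R 4/5
Row 4: (4,0)R 0/1 · (4,1)B 0/2 · (4,2)R 1/3 · (4,3)B 0/3 · (4,4)R 1/2
Sum over 13 agents: 1/1 + 1/2 + 0/1 + 0/4 + 2/4 + 3/4 + 3/4 + 4/5 + 0/1 + 0/2 + 1/3 + 0/3 + 1/2 = 77/15; mean = 77/15 ÷ 13 = 77/195 = 0.394871… → 0.395.

0.395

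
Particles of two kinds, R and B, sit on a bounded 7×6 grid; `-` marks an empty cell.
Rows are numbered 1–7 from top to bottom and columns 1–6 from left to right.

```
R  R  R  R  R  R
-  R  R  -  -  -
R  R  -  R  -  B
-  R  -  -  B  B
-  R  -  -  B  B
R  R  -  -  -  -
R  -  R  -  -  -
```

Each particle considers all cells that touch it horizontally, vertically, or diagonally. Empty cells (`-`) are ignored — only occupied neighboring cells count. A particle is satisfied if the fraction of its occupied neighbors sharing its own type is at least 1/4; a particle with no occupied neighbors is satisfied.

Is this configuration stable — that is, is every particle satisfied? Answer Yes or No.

Yes

(1,1)R 2/2 ok
(1,2)R 4/4 ok
(1,3)R 4/4 ok
(1,4)R 3/3 ok
(1,5)R 2/2 ok
(1,6)R 1/1 ok
(2,2)R 6/6 ok
(2,3)R 6/6 ok
(3,1)R 3/3 ok
(3,2)R 4/4 ok
(3,4)R 1/2 ok
(3,6)B 2/2 ok
(4,2)R 3/3 ok
(4,5)B 4/5 ok
(4,6)B 4/4 ok
(5,2)R 3/3 ok
(5,5)B 3/3 ok
(5,6)B 3/3 ok
(6,1)R 3/3 ok
(6,2)R 4/4 ok
(7,1)R 2/2 ok
(7,3)R 1/1 ok
All meet the threshold, so the configuration is stable.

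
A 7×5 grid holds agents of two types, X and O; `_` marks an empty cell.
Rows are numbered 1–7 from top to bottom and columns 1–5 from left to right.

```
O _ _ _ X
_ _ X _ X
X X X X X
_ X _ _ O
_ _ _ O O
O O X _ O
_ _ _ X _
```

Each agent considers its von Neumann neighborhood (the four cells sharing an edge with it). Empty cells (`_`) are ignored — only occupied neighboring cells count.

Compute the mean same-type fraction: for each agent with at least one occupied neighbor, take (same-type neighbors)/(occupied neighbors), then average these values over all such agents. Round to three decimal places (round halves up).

(1,1)O — no occupied neighbors
(1,5)X 1/1
(2,3)X 1/1
(2,5)X 2/2
(3,1)X 1/1
(3,2)X 3/3
(3,3)X 3/3
(3,4)X 2/2
(3,5)X 2/3
(4,2)X 1/1
(4,5)O 1/2
(5,4)O 1/1
(5,5)O 3/3
(6,1)O 1/1
(6,2)O 1/2
(6,3)X 0/1
(6,5)O 1/1
(7,4)X — no occupied neighbors
Sum over 16 agents: 1/1 + 1/1 + 2/2 + 1/1 + 3/3 + 3/3 + 2/2 + 2/3 + 1/1 + 1/2 + 1/1 + 3/3 + 1/1 + 1/2 + 0/1 + 1/1 = 41/3; mean = 41/3 ÷ 16 = 41/48 = 0.854166… → 0.854.

0.854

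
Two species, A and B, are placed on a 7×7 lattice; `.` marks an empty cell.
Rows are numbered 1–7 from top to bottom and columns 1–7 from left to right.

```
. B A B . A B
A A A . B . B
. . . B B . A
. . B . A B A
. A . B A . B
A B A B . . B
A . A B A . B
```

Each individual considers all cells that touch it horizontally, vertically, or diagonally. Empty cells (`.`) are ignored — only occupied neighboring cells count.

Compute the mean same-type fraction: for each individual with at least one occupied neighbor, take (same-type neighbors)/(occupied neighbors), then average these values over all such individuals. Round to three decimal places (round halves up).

0.433

(1,2)B 0/4
(1,3)A 2/4
(1,4)B 1/3
(1,6)A 0/3
(1,7)B 1/2
(2,1)A 1/2
(2,2)A 3/4
(2,3)A 2/5
(2,5)B 3/4
(2,7)B 1/3
(3,4)B 3/5
(3,5)B 3/4
(3,7)A 1/3
(4,3)B 2/3
(4,5)A 1/5
(4,6)B 2/6
(4,7)A 1/3
(5,2)A 2/4
(5,4)B 2/5
(5,5)A 1/4
(5,7)B 2/3
(6,1)A 2/3
(6,2)B 0/5
(6,3)A 2/6
(6,4)B 2/6
(6,7)B 2/2
(7,1)A 1/2
(7,3)A 1/4
(7,4)B 1/4
(7,5)A 0/2
(7,7)B 1/1
Sum over 31 individuals: 0/4 + 2/4 + 1/3 + 0/3 + 1/2 + 1/2 + 3/4 + 2/5 + 3/4 + 1/3 + 3/5 + 3/4 + 1/3 + 2/3 + 1/5 + 2/6 + 1/3 + 2/4 + 2/5 + 1/4 + 2/3 + 2/3 + 0/5 + 2/6 + 2/6 + 2/2 + 1/2 + 1/4 + 1/4 + 0/2 + 1/1 = 403/30; mean = 403/30 ÷ 31 = 13/30 = 0.433333… → 0.433.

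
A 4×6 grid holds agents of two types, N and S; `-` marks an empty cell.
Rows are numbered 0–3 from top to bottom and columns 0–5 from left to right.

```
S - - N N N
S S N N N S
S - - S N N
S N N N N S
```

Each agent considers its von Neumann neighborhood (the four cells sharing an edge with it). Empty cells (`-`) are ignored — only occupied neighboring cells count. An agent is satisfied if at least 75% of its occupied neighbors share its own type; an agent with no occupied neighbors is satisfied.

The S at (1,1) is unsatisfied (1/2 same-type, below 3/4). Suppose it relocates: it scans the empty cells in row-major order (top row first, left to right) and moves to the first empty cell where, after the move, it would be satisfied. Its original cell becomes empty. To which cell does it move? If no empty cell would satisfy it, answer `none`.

Vacating (1,1). Empty cells in order:
  (0,1): 1/1 same-type → satisfied — stop here.

(0,1)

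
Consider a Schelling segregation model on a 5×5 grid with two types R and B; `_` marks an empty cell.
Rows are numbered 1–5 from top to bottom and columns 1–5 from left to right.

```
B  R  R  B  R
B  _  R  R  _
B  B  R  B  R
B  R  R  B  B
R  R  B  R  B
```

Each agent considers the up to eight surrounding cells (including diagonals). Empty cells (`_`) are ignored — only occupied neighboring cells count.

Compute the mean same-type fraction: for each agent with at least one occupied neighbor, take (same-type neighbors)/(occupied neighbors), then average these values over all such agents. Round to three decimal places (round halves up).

Row 1: (1,1)B 1/2 · (1,2)R 2/4 · (1,3)R 3/4 · (1,4)B 0/4 · (1,5)R 1/2
Row 2: (2,1)B 3/4 · (2,3)R 4/7 · (2,4)R 5/7
Row 3: (3,1)B 3/4 · (3,2)B 3/7 · (3,3)R 4/7 · (3,4)B 2/7 · (3,5)R 1/4
Row 4: (4,1)B 2/5 · (4,2)R 4/8 · (4,3)R 4/8 · (4,4)B 4/8 · (4,5)B 3/5
Row 5: (5,1)R 2/3 · (5,2)R 3/5 · (5,3)B 1/5 · (5,4)R 1/5 · (5,5)B 2/3
Sum over 23 agents: 1/2 + 2/4 + 3/4 + 0/4 + 1/2 + 3/4 + 4/7 + 5/7 + 3/4 + 3/7 + 4/7 + 2/7 + 1/4 + 2/5 + 4/8 + 4/8 + 4/8 + 3/5 + 2/3 + 3/5 + 1/5 + 1/5 + 2/3 = 479/42; mean = 479/42 ÷ 23 = 479/966 = 0.495859… → 0.496.

0.496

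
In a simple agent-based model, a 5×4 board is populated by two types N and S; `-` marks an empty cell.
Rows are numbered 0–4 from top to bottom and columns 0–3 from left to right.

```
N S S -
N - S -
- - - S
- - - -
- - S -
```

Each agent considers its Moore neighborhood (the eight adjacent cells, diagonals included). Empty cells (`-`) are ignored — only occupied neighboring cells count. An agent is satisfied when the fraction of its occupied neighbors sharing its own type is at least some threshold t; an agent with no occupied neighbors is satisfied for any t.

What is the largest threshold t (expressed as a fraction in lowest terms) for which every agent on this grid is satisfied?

1/2

(0,0)N 1/2
(0,1)S 2/4
(0,2)S 2/2
(1,0)N 1/2
(1,2)S 3/3
(2,3)S 1/1
(4,2)S — no occupied neighbors
The smallest same-type fraction is 1/2 at (0,0), which reduces to 1/2. Any threshold above that leaves this agent unsatisfied.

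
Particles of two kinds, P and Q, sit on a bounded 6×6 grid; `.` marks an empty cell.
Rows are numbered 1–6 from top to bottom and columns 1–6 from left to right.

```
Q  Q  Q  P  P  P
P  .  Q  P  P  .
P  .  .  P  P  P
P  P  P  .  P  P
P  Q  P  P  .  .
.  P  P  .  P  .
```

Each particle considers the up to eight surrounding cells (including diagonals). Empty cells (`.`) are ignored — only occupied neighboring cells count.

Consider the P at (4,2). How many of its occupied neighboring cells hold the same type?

5

Occupied neighbors of (4,2): (3,1)=P, (4,1)=P, (4,3)=P, (5,1)=P, (5,2)=Q, (5,3)=P.
Same type (P): 5 of 6.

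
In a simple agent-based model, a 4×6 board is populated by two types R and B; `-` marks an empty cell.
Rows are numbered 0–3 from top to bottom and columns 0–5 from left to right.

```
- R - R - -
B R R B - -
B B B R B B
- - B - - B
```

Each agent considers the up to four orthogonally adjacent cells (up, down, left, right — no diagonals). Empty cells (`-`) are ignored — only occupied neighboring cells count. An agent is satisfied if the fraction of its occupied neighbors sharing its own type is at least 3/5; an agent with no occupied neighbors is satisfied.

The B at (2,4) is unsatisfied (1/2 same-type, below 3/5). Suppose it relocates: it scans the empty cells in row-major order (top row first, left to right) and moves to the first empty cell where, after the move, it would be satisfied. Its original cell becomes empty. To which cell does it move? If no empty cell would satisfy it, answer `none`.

Vacating (2,4). Empty cells in order:
  (0,0): 1/2 same-type → still unsatisfied.
  (0,2): 0/3 same-type → still unsatisfied.
  (0,4): 0/1 same-type → still unsatisfied.
  (0,5): 0/0 same-type → satisfied — stop here.

(0,5)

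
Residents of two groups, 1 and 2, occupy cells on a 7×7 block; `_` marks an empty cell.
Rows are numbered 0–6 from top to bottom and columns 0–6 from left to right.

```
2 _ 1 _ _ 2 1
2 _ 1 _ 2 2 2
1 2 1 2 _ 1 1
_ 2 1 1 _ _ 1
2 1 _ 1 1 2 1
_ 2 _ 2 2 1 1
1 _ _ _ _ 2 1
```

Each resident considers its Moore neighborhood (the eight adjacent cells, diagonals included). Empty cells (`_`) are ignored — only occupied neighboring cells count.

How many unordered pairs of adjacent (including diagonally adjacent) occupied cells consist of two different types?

37

Scan each occupied cell's neighbors to the right and below (and the two forward diagonals) so each pair is counted once.
From row 0: 3 unlike of 8 pairs (running 3/8).
From row 1: 8 unlike of 13 pairs (running 11/21).
From row 2: 8 unlike of 14 pairs (running 19/35).
From row 3: 3 unlike of 10 pairs (running 22/45).
From row 4: 10 unlike of 16 pairs (running 32/61).
From row 5: 4 unlike of 9 pairs (running 36/70).
From row 6: 1 unlike of 1 pairs (running 37/71).
Total adjacent occupied pairs: 71; unlike-type pairs: 37.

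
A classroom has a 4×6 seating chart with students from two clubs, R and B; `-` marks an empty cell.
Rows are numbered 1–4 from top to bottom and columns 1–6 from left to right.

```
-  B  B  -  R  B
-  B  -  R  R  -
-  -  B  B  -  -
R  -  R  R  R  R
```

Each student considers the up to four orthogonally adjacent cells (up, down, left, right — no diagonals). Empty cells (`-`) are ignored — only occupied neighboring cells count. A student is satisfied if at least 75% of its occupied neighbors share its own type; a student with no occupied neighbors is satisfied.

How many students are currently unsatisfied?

Row 1: (1,2)B 2/2 ok · (1,3)B 1/1 ok · (1,5)R 1/2 unhappy · (1,6)B 0/1 unhappy
Row 2: (2,2)B 1/1 ok · (2,4)R 1/2 unhappy · (2,5)R 2/2 ok
Row 3: (3,3)B 1/2 unhappy · (3,4)B 1/3 unhappy
Row 4: (4,1)R 0/0 ok · (4,3)R 1/2 unhappy · (4,4)R 2/3 unhappy · (4,5)R 2/2 ok · (4,6)R 1/1 ok
Unsatisfied: (1,5), (1,6), (2,4), (3,3), (3,4), (4,3), (4,4) — 7 in total.

7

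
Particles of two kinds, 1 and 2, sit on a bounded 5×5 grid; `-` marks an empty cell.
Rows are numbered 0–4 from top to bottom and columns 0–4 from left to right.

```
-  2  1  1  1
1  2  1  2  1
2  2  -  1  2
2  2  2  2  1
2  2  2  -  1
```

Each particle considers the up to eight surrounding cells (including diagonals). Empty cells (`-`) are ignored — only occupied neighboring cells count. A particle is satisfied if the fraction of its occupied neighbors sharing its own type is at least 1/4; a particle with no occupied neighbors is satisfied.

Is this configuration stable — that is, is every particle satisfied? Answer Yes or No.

No

Row 0: (0,1)2 1/4 ✓ · (0,2)1 2/5 ✓ · (0,3)1 4/5 ✓ · (0,4)1 2/3 ✓
Row 1: (1,0)1 0/4 ✗ · (1,1)2 3/6 ✓ · (1,2)1 3/7 ✓ · (1,3)2 1/7 ✗ · (1,4)1 3/5 ✓
Row 2: (2,0)2 4/5 ✓ · (2,1)2 5/7 ✓ · (2,3)1 3/7 ✓ · (2,4)2 2/5 ✓
Row 3: (3,0)2 5/5 ✓ · (3,1)2 7/7 ✓ · (3,2)2 5/6 ✓ · (3,3)2 3/6 ✓ · (3,4)1 2/4 ✓
Row 4: (4,0)2 3/3 ✓ · (4,1)2 5/5 ✓ · (4,2)2 4/4 ✓ · (4,4)1 1/2 ✓
For instance (1,0) has only 0/4 same-type neighbors, below 1/4.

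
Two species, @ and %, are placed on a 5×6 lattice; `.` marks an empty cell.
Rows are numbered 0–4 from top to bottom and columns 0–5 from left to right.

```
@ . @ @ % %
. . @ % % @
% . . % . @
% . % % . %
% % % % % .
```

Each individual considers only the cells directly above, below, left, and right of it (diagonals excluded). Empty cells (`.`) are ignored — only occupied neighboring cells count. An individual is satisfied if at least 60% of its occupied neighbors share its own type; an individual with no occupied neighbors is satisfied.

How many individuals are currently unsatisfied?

7

Row 0: (0,0)@ 0/0 ✓ · (0,2)@ 2/2 ✓ · (0,3)@ 1/3 ✗ · (0,4)% 2/3 ✓ · (0,5)% 1/2 ✗
Row 1: (1,2)@ 1/2 ✗ · (1,3)% 2/4 ✗ · (1,4)% 2/3 ✓ · (1,5)@ 1/3 ✗
Row 2: (2,0)% 1/1 ✓ · (2,3)% 2/2 ✓ · (2,5)@ 1/2 ✗
Row 3: (3,0)% 2/2 ✓ · (3,2)% 2/2 ✓ · (3,3)% 3/3 ✓ · (3,5)% 0/1 ✗
Row 4: (4,0)% 2/2 ✓ · (4,1)% 2/2 ✓ · (4,2)% 3/3 ✓ · (4,3)% 3/3 ✓ · (4,4)% 1/1 ✓
Unsatisfied: (0,3), (0,5), (1,2), (1,3), (1,5), (2,5), (3,5) — 7 in total.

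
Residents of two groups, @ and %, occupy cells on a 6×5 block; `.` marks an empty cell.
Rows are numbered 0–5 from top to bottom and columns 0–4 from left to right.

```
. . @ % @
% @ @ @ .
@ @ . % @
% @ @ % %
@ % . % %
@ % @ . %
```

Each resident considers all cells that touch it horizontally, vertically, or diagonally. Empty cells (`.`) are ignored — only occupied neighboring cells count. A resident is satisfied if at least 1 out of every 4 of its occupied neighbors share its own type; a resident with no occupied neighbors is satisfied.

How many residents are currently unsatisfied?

4

Row 0: (0,2)@ 3/4 satisfied · (0,3)% 0/4 not · (0,4)@ 1/2 satisfied
Row 1: (1,0)% 0/3 not · (1,1)@ 4/5 satisfied · (1,2)@ 4/6 satisfied · (1,3)@ 4/6 satisfied
Row 2: (2,0)@ 3/5 satisfied · (2,1)@ 5/7 satisfied · (2,3)% 2/6 satisfied · (2,4)@ 1/4 satisfied
Row 3: (3,0)% 1/5 not · (3,1)@ 4/6 satisfied · (3,2)@ 2/6 satisfied · (3,3)% 4/6 satisfied · (3,4)% 4/5 satisfied
Row 4: (4,0)@ 2/5 satisfied · (4,1)% 2/7 satisfied · (4,3)% 4/6 satisfied · (4,4)% 4/4 satisfied
Row 5: (5,0)@ 1/3 satisfied · (5,1)% 1/4 satisfied · (5,2)@ 0/3 not · (5,4)% 2/2 satisfied
Unsatisfied: (0,3), (1,0), (3,0), (5,2) — 4 in total.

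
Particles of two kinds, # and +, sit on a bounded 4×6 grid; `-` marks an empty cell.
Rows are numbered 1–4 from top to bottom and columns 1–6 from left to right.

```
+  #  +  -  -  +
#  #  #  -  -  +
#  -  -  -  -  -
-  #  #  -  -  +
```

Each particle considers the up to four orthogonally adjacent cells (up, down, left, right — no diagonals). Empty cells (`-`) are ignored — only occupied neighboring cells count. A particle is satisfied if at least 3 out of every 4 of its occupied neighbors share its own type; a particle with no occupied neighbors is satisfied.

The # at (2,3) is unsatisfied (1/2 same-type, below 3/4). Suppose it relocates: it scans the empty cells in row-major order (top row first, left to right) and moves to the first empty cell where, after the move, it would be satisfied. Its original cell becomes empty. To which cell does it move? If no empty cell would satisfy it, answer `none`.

(2,4)

Vacating (2,3). Empty cells in order:
  (1,4): 0/1 same-type → still unsatisfied.
  (1,5): 0/1 same-type → still unsatisfied.
  (2,4): 0/0 same-type → satisfied — stop here.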